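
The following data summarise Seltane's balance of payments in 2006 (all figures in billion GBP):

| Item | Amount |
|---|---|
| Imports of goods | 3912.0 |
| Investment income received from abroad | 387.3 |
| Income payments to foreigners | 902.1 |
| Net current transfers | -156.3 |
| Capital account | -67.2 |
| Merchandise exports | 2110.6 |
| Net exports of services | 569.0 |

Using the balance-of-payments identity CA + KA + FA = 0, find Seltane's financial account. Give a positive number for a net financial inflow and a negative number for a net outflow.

1970.7

Goods balance = 2110.6 - 3912.0 = -1801.4
Services balance = 569.0
Trade balance (goods + services) = -1801.4 + 569.0 = -1232.4
Net primary income = 387.3 - 902.1 = -514.8
Net secondary income = -156.3
Current account = -1232.4 + (-514.8) + (-156.3) = -1903.5
Financial account = -(-1903.5 + (-67.2)) = 1970.7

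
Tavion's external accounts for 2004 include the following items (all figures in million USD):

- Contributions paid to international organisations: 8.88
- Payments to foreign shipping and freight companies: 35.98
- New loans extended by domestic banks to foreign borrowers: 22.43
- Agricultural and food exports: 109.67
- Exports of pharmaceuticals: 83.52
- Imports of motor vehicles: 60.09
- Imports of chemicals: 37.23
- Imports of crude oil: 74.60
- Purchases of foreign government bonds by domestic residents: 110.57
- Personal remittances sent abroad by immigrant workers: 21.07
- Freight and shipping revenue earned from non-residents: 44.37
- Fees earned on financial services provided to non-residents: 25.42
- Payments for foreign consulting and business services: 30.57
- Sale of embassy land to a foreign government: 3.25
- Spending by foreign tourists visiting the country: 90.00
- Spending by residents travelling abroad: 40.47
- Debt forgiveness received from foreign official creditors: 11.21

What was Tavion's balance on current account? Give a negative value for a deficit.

Goods: -74.60 - 37.23 - 60.09 + 83.52 + 109.67 = 21.27
Services: 25.42 + 90.00 - 35.98 - 40.47 - 30.57 + 44.37 = 52.77
Secondary income: -8.88 - 21.07 = -29.95
Current account = 21.27 + 52.77 + (-29.95) = 44.09
(Excluded from the current account — financial account: new loans extended by domestic banks to foreign borrowers 22.43, purchases of foreign government bonds by domestic residents 110.57; capital account: sale of embassy land to a foreign government 3.25, debt forgiveness received from foreign official creditors 11.21.)

44.09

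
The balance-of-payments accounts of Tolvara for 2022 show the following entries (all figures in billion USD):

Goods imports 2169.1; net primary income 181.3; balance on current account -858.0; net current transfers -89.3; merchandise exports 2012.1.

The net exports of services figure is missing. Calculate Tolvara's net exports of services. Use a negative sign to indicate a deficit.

Current account = goods balance + services balance + net primary income + net secondary income
Sum of the known components = -65.0
Net exports of services = CA - (known components) = -858.0 - (-65.0) = -793.0

-793.0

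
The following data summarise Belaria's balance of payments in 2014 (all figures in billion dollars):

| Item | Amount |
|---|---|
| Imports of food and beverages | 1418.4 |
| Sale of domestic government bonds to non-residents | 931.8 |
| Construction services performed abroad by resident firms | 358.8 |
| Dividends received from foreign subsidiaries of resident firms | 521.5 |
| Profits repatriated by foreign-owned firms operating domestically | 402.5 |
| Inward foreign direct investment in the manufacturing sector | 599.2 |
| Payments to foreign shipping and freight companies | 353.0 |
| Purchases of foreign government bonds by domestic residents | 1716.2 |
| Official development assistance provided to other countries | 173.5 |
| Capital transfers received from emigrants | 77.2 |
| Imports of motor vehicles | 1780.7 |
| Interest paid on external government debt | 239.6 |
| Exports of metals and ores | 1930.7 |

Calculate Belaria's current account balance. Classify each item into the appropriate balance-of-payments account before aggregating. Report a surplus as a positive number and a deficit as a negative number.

-1556.7

Goods: -1418.4 - 1780.7 + 1930.7 = -1268.4
Services: -353.0 + 358.8 = 5.8
Primary income: -239.6 + 521.5 - 402.5 = -120.6
Secondary income: -173.5
Current account = (-1268.4) + 5.8 + (-120.6) + (-173.5) = -1556.7
(Excluded from the current account — financial account: sale of domestic government bonds to non-residents 931.8, inward foreign direct investment in the manufacturing sector 599.2, purchases of foreign government bonds by domestic residents 1716.2; capital account: capital transfers received from emigrants 77.2.)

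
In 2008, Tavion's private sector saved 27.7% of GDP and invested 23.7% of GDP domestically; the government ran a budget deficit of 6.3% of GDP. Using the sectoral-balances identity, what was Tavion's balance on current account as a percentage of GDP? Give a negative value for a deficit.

-2.3

By the sectoral-balances identity, CA = (S_private - I) + (T - G).
Private balance = 27.7 - 23.7 = 4.0
Government balance (T - G) = -6.3
CA = 4.0 + (-6.3) = -2.3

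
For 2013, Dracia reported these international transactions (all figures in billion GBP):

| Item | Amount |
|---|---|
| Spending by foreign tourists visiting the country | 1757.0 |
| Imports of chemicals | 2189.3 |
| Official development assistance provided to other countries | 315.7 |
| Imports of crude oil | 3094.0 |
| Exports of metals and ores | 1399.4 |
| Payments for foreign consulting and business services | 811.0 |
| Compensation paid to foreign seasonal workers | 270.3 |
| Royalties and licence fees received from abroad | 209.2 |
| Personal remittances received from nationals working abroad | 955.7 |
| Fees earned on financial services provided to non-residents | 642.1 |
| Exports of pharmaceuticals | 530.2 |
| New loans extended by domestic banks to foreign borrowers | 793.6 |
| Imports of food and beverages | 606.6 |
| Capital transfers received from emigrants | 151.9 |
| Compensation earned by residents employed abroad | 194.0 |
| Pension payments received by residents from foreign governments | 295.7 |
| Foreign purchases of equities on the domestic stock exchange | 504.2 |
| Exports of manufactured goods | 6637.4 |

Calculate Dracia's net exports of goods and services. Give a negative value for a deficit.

Goods: 530.2 + 1399.4 - 2189.3 + 6637.4 - 606.6 - 3094.0 = 2677.1
Services: 209.2 + 642.1 - 811.0 + 1757.0 = 1797.3
Trade balance = 2677.1 + 1797.3 = 4474.4
(Excluded from the trade balance — secondary income: official development assistance provided to other countries 315.7, personal remittances received from nationals working abroad 955.7, pension payments received by residents from foreign governments 295.7; primary income: compensation paid to foreign seasonal workers 270.3, compensation earned by residents employed abroad 194.0; financial account: new loans extended by domestic banks to foreign borrowers 793.6, foreign purchases of equities on the domestic stock exchange 504.2; capital account: capital transfers received from emigrants 151.9.)

4474.4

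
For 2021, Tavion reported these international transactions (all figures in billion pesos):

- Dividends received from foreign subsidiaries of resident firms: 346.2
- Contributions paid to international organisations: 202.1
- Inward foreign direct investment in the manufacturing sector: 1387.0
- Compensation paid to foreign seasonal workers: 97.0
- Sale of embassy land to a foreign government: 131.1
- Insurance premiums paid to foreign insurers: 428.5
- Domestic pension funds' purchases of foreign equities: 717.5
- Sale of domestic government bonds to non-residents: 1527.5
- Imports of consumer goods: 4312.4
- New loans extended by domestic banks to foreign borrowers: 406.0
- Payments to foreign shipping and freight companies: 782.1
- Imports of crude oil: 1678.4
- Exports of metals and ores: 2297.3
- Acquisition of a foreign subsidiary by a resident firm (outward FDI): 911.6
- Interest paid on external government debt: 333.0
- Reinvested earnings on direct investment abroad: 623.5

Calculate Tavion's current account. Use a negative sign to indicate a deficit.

Goods: 2297.3 - 4312.4 - 1678.4 = -3693.5
Services: -782.1 - 428.5 = -1210.6
Primary income: -333.0 + 346.2 - 97.0 + 623.5 = 539.7
Secondary income: -202.1
Current account = (-3693.5) + (-1210.6) + 539.7 + (-202.1) = -4566.5
(Excluded from the current account — financial account: inward foreign direct investment in the manufacturing sector 1387.0, domestic pension funds' purchases of foreign equities 717.5, sale of domestic government bonds to non-residents 1527.5, new loans extended by domestic banks to foreign borrowers 406.0, acquisition of a foreign subsidiary by a resident firm (outward FDI) 911.6; capital account: sale of embassy land to a foreign government 131.1.)

-4566.5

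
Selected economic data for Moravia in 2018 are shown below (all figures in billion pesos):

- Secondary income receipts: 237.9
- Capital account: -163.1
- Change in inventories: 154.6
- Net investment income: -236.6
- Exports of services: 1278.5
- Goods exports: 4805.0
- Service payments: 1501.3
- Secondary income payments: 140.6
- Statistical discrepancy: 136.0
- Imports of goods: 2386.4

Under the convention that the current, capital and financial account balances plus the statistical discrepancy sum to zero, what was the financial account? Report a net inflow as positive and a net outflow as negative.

Goods balance = 4805.0 - 2386.4 = 2418.6
Services balance = 1278.5 - 1501.3 = -222.8
Trade balance (goods + services) = 2418.6 + (-222.8) = 2195.8
Net primary income = -236.6
Net secondary income = 237.9 - 140.6 = 97.3
Current account = 2195.8 + (-236.6) + 97.3 = 2056.5
Financial account = -(2056.5 + (-163.1) + 136.0) = -2029.4

-2029.4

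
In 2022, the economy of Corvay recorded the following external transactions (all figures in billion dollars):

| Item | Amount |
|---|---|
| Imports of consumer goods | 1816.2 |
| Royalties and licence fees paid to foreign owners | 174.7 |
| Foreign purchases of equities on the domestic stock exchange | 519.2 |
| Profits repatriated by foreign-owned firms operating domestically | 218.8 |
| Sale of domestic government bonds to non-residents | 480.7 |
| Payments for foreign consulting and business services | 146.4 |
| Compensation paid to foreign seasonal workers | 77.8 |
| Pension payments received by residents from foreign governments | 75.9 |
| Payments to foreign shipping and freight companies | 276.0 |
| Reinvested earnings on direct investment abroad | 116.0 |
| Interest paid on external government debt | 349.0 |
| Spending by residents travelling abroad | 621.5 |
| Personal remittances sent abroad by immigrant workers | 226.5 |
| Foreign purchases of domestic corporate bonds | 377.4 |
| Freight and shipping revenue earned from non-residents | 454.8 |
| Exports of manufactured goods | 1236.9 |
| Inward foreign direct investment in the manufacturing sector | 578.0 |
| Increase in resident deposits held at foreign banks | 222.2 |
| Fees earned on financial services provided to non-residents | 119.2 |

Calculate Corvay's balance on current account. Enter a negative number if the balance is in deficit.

-1904.1

Goods: 1236.9 - 1816.2 = -579.3
Services: -146.4 - 276.0 + 119.2 - 621.5 + 454.8 - 174.7 = -644.6
Primary income: -349.0 - 77.8 + 116.0 - 218.8 = -529.6
Secondary income: -226.5 + 75.9 = -150.6
Current account = (-579.3) + (-644.6) + (-529.6) + (-150.6) = -1904.1
(Excluded from the current account — financial account: foreign purchases of equities on the domestic stock exchange 519.2, sale of domestic government bonds to non-residents 480.7, foreign purchases of domestic corporate bonds 377.4, inward foreign direct investment in the manufacturing sector 578.0, increase in resident deposits held at foreign banks 222.2.)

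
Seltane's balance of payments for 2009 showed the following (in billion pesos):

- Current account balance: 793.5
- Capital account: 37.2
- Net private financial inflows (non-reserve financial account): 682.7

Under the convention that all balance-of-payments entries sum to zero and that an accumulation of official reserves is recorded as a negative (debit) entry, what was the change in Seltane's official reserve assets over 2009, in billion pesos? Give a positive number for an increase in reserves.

1513.4

Official reserve transactions balance = -(793.5 + 37.2 + 682.7) = -1513.4
An accumulation of reserves is recorded as a debit (negative entry), so the change in the stock of reserves is the negative of that balance.
Change in official reserves = -(-1513.4) = 1513.4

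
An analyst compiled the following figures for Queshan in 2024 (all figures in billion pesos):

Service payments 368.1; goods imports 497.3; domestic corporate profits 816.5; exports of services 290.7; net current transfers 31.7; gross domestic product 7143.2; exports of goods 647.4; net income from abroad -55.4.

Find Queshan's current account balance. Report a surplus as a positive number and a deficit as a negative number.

Goods balance = 647.4 - 497.3 = 150.1
Services balance = 290.7 - 368.1 = -77.4
Trade balance (goods + services) = 150.1 + (-77.4) = 72.7
Net primary income = -55.4
Net secondary income = 31.7
Current account = 72.7 + (-55.4) + 31.7 = 49.0

49.0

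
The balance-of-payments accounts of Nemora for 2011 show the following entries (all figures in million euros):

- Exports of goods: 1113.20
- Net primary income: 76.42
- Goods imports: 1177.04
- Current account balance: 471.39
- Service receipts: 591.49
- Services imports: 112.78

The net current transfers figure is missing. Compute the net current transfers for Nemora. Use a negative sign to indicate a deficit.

-19.90

Current account = goods balance + services balance + net primary income + net secondary income
Sum of the known components = 491.29
Net current transfers = CA - (known components) = 471.39 - 491.29 = -19.90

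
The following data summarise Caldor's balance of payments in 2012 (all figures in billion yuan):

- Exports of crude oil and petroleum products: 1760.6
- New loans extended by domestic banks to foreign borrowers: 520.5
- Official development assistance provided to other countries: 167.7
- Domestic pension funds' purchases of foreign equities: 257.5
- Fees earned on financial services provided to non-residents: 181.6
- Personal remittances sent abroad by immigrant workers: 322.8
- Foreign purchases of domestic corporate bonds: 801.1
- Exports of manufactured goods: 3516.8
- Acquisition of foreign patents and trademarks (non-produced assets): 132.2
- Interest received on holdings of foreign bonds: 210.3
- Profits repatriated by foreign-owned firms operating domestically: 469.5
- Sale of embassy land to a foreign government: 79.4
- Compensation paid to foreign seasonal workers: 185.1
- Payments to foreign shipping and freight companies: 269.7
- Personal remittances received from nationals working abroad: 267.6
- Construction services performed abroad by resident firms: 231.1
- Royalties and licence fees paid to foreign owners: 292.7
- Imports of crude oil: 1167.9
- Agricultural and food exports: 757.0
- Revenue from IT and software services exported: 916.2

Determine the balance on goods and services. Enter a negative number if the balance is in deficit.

5633.0

Goods: 757.0 - 1167.9 + 1760.6 + 3516.8 = 4866.5
Services: 181.6 + 916.2 - 292.7 + 231.1 - 269.7 = 766.5
Trade balance = 4866.5 + 766.5 = 5633.0
(Excluded from the trade balance — financial account: new loans extended by domestic banks to foreign borrowers 520.5, domestic pension funds' purchases of foreign equities 257.5, foreign purchases of domestic corporate bonds 801.1; secondary income: official development assistance provided to other countries 167.7, personal remittances sent abroad by immigrant workers 322.8, personal remittances received from nationals working abroad 267.6; capital account: acquisition of foreign patents and trademarks (non-produced assets) 132.2, sale of embassy land to a foreign government 79.4; primary income: interest received on holdings of foreign bonds 210.3, profits repatriated by foreign-owned firms operating domestically 469.5, compensation paid to foreign seasonal workers 185.1.)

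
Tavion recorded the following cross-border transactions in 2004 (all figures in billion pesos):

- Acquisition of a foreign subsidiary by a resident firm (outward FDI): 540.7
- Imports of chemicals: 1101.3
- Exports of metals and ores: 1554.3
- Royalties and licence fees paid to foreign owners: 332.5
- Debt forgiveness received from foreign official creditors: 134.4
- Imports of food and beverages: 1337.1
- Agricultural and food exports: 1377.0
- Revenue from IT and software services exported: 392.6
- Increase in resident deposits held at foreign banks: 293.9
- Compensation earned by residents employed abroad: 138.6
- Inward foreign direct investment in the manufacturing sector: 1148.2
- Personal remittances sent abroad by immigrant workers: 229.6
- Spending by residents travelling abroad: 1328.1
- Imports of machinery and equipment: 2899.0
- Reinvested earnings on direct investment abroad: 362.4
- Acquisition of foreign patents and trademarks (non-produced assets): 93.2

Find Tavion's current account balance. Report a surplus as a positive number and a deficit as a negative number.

Goods: -1101.3 + 1554.3 - 1337.1 - 2899.0 + 1377.0 = -2406.1
Services: 392.6 - 1328.1 - 332.5 = -1268.0
Primary income: 138.6 + 362.4 = 501.0
Secondary income: -229.6
Current account = (-2406.1) + (-1268.0) + 501.0 + (-229.6) = -3402.7
(Excluded from the current account — financial account: acquisition of a foreign subsidiary by a resident firm (outward FDI) 540.7, increase in resident deposits held at foreign banks 293.9, inward foreign direct investment in the manufacturing sector 1148.2; capital account: debt forgiveness received from foreign official creditors 134.4, acquisition of foreign patents and trademarks (non-produced assets) 93.2.)

-3402.7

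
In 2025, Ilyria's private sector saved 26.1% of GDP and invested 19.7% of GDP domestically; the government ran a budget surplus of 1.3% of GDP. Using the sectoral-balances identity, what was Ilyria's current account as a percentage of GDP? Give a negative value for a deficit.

By the sectoral-balances identity, CA = (S_private - I) + (T - G).
Private balance = 26.1 - 19.7 = 6.4
Government balance (T - G) = 1.3
CA = 6.4 + 1.3 = 7.7

7.7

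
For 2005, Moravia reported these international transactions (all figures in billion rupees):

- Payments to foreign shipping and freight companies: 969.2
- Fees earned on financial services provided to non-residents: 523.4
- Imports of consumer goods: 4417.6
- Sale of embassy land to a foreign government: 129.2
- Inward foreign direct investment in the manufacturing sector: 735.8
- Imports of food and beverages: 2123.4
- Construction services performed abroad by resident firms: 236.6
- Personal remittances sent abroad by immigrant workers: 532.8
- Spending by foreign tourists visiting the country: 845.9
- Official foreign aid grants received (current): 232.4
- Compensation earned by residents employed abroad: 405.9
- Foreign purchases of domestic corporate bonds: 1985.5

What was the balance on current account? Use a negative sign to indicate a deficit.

Goods: -4417.6 - 2123.4 = -6541.0
Services: 523.4 + 236.6 + 845.9 - 969.2 = 636.7
Primary income: 405.9
Secondary income: 232.4 - 532.8 = -300.4
Current account = (-6541.0) + 636.7 + 405.9 + (-300.4) = -5798.8
(Excluded from the current account — capital account: sale of embassy land to a foreign government 129.2; financial account: inward foreign direct investment in the manufacturing sector 735.8, foreign purchases of domestic corporate bonds 1985.5.)

-5798.8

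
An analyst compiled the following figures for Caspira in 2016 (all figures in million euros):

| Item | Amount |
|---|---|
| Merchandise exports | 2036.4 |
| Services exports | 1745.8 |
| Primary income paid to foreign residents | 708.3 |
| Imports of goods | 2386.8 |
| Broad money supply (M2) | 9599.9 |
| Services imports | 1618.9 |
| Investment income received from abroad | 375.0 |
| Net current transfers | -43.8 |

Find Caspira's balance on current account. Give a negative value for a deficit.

-600.6

Goods balance = 2036.4 - 2386.8 = -350.4
Services balance = 1745.8 - 1618.9 = 126.9
Trade balance (goods + services) = -350.4 + 126.9 = -223.5
Net primary income = 375.0 - 708.3 = -333.3
Net secondary income = -43.8
Current account = -223.5 + (-333.3) + (-43.8) = -600.6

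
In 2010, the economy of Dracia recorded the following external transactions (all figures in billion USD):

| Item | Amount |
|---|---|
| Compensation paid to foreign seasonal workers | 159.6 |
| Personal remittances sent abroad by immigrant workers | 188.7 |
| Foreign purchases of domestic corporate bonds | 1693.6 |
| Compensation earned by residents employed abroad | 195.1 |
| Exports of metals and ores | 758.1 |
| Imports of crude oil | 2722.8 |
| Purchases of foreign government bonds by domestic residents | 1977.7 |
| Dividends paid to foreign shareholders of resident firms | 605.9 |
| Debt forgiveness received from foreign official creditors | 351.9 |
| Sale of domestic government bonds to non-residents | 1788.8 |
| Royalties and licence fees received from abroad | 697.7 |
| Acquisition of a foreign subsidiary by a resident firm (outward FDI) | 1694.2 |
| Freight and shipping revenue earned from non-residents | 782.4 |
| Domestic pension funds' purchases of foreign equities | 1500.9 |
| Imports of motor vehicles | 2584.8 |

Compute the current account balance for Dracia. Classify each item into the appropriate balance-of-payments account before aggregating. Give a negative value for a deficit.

-3828.5

Goods: -2584.8 - 2722.8 + 758.1 = -4549.5
Services: 697.7 + 782.4 = 1480.1
Primary income: -605.9 - 159.6 + 195.1 = -570.4
Secondary income: -188.7
Current account = (-4549.5) + 1480.1 + (-570.4) + (-188.7) = -3828.5
(Excluded from the current account — financial account: foreign purchases of domestic corporate bonds 1693.6, purchases of foreign government bonds by domestic residents 1977.7, sale of domestic government bonds to non-residents 1788.8, acquisition of a foreign subsidiary by a resident firm (outward FDI) 1694.2, domestic pension funds' purchases of foreign equities 1500.9; capital account: debt forgiveness received from foreign official creditors 351.9.)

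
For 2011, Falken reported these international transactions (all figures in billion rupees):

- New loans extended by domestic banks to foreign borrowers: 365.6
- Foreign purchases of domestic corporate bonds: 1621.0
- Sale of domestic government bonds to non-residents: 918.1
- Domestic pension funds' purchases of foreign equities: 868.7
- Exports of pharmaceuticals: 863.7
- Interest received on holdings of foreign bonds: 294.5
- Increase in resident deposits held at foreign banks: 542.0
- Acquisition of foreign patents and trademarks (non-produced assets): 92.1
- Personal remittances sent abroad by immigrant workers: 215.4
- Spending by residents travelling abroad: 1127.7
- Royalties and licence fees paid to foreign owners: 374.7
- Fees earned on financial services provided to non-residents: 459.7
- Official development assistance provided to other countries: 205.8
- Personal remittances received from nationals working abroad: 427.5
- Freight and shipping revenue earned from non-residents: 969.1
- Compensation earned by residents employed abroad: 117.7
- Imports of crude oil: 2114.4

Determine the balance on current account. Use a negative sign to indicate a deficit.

Goods: 863.7 - 2114.4 = -1250.7
Services: 459.7 + 969.1 - 1127.7 - 374.7 = -73.6
Primary income: 294.5 + 117.7 = 412.2
Secondary income: -205.8 - 215.4 + 427.5 = 6.3
Current account = (-1250.7) + (-73.6) + 412.2 + 6.3 = -905.8
(Excluded from the current account — financial account: new loans extended by domestic banks to foreign borrowers 365.6, foreign purchases of domestic corporate bonds 1621.0, sale of domestic government bonds to non-residents 918.1, domestic pension funds' purchases of foreign equities 868.7, increase in resident deposits held at foreign banks 542.0; capital account: acquisition of foreign patents and trademarks (non-produced assets) 92.1.)

-905.8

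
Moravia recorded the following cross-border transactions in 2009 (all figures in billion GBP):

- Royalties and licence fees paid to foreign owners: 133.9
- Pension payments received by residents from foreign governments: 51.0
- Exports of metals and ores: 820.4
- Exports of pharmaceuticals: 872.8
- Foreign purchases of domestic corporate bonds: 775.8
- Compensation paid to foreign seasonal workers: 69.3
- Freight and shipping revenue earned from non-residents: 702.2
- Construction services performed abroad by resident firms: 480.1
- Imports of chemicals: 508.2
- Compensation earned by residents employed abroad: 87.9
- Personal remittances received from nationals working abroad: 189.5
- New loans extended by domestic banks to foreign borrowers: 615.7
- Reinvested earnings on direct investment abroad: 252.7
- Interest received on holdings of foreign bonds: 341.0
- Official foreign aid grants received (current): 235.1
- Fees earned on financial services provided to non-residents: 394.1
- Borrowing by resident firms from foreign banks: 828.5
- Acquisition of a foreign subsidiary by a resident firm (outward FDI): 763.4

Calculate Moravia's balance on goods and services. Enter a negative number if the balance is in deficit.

2627.5

Goods: -508.2 + 820.4 + 872.8 = 1185.0
Services: 394.1 + 480.1 - 133.9 + 702.2 = 1442.5
Trade balance = 1185.0 + 1442.5 = 2627.5
(Excluded from the trade balance — secondary income: pension payments received by residents from foreign governments 51.0, personal remittances received from nationals working abroad 189.5, official foreign aid grants received (current) 235.1; financial account: foreign purchases of domestic corporate bonds 775.8, new loans extended by domestic banks to foreign borrowers 615.7, borrowing by resident firms from foreign banks 828.5, acquisition of a foreign subsidiary by a resident firm (outward FDI) 763.4; primary income: compensation paid to foreign seasonal workers 69.3, compensation earned by residents employed abroad 87.9, reinvested earnings on direct investment abroad 252.7, interest received on holdings of foreign bonds 341.0.)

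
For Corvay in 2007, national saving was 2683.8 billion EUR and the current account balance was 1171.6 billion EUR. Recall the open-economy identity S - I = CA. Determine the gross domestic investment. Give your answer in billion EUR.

I = S - CA = 2683.8 - 1171.6 = 1512.2

1512.2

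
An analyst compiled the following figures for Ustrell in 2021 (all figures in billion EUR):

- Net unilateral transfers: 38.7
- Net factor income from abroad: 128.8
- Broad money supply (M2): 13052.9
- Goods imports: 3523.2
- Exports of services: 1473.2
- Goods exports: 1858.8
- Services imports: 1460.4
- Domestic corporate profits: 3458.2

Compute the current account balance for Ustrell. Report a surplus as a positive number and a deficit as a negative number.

-1484.1

Goods balance = 1858.8 - 3523.2 = -1664.4
Services balance = 1473.2 - 1460.4 = 12.8
Trade balance (goods + services) = -1664.4 + 12.8 = -1651.6
Net primary income = 128.8
Net secondary income = 38.7
Current account = -1651.6 + 128.8 + 38.7 = -1484.1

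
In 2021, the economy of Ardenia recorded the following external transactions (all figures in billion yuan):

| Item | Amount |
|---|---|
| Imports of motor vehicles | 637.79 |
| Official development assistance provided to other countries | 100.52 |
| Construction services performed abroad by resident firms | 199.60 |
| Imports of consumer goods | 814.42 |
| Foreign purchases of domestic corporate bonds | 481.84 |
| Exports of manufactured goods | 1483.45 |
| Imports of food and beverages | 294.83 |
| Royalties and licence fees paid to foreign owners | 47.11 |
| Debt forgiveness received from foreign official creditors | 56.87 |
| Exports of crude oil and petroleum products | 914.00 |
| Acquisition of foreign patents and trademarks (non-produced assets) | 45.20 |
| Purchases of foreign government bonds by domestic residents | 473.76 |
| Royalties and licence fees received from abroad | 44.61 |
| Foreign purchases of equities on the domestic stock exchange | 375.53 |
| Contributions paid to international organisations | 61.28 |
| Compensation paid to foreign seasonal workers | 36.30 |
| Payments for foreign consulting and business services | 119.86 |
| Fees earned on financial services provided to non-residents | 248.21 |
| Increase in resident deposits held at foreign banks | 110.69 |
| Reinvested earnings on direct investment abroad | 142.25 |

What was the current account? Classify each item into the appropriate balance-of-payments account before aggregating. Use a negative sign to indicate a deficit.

920.01

Goods: 1483.45 - 294.83 + 914.00 - 637.79 - 814.42 = 650.41
Services: 44.61 + 248.21 - 119.86 + 199.60 - 47.11 = 325.45
Primary income: -36.30 + 142.25 = 105.95
Secondary income: -61.28 - 100.52 = -161.80
Current account = 650.41 + 325.45 + 105.95 + (-161.80) = 920.01
(Excluded from the current account — financial account: foreign purchases of domestic corporate bonds 481.84, purchases of foreign government bonds by domestic residents 473.76, foreign purchases of equities on the domestic stock exchange 375.53, increase in resident deposits held at foreign banks 110.69; capital account: debt forgiveness received from foreign official creditors 56.87, acquisition of foreign patents and trademarks (non-produced assets) 45.20.)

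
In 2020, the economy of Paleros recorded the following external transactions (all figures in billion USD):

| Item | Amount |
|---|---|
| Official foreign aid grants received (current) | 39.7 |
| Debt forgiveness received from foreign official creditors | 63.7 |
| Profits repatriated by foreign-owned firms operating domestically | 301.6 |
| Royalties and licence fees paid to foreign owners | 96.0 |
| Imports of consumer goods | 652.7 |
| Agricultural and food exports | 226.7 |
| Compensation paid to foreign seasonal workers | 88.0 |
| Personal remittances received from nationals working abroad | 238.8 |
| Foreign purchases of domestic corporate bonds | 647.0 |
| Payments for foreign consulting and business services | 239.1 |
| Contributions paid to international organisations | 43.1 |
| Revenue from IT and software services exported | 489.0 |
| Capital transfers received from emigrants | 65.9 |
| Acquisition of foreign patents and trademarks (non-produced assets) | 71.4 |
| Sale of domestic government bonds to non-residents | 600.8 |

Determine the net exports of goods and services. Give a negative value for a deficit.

Goods: 226.7 - 652.7 = -426.0
Services: 489.0 - 96.0 - 239.1 = 153.9
Trade balance = -426.0 + 153.9 = -272.1
(Excluded from the trade balance — secondary income: official foreign aid grants received (current) 39.7, personal remittances received from nationals working abroad 238.8, contributions paid to international organisations 43.1; capital account: debt forgiveness received from foreign official creditors 63.7, capital transfers received from emigrants 65.9, acquisition of foreign patents and trademarks (non-produced assets) 71.4; primary income: profits repatriated by foreign-owned firms operating domestically 301.6, compensation paid to foreign seasonal workers 88.0; financial account: foreign purchases of domestic corporate bonds 647.0, sale of domestic government bonds to non-residents 600.8.)

-272.1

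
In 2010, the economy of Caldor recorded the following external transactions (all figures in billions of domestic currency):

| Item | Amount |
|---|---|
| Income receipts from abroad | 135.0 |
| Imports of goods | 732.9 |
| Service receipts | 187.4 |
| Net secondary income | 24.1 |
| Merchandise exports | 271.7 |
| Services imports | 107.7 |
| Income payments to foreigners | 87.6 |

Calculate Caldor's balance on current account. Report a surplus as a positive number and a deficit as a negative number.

-310.0

Goods balance = 271.7 - 732.9 = -461.2
Services balance = 187.4 - 107.7 = 79.7
Trade balance (goods + services) = -461.2 + 79.7 = -381.5
Net primary income = 135.0 - 87.6 = 47.4
Net secondary income = 24.1
Current account = -381.5 + 47.4 + 24.1 = -310.0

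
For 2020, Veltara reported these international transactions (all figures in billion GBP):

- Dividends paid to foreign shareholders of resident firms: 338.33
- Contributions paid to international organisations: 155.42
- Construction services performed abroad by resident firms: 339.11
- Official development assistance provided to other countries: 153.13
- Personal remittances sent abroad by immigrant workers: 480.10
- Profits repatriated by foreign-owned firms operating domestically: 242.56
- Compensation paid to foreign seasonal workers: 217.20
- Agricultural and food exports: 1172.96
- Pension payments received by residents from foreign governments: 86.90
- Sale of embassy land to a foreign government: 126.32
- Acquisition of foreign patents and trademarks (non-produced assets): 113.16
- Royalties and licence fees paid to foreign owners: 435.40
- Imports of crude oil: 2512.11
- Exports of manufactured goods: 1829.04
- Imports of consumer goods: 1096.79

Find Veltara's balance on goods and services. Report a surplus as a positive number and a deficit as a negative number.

Goods: 1172.96 - 2512.11 - 1096.79 + 1829.04 = -606.90
Services: 339.11 - 435.40 = -96.29
Trade balance = -606.90 + (-96.29) = -703.19
(Excluded from the trade balance — primary income: dividends paid to foreign shareholders of resident firms 338.33, profits repatriated by foreign-owned firms operating domestically 242.56, compensation paid to foreign seasonal workers 217.20; secondary income: contributions paid to international organisations 155.42, official development assistance provided to other countries 153.13, personal remittances sent abroad by immigrant workers 480.10, pension payments received by residents from foreign governments 86.90; capital account: sale of embassy land to a foreign government 126.32, acquisition of foreign patents and trademarks (non-produced assets) 113.16.)

-703.19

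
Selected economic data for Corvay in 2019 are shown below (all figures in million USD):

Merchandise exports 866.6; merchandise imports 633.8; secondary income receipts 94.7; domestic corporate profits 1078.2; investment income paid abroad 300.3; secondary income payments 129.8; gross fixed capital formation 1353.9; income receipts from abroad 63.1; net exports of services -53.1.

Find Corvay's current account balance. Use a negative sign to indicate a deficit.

Goods balance = 866.6 - 633.8 = 232.8
Services balance = -53.1
Trade balance (goods + services) = 232.8 + (-53.1) = 179.7
Net primary income = 63.1 - 300.3 = -237.2
Net secondary income = 94.7 - 129.8 = -35.1
Current account = 179.7 + (-237.2) + (-35.1) = -92.6

-92.6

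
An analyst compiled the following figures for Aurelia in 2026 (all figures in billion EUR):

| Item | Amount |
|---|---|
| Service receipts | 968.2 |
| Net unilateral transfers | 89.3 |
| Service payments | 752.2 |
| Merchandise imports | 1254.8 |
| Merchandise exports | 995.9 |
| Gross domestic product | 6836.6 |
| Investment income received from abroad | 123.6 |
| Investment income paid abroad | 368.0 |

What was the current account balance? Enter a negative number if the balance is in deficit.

-198.0

Goods balance = 995.9 - 1254.8 = -258.9
Services balance = 968.2 - 752.2 = 216.0
Trade balance (goods + services) = -258.9 + 216.0 = -42.9
Net primary income = 123.6 - 368.0 = -244.4
Net secondary income = 89.3
Current account = -42.9 + (-244.4) + 89.3 = -198.0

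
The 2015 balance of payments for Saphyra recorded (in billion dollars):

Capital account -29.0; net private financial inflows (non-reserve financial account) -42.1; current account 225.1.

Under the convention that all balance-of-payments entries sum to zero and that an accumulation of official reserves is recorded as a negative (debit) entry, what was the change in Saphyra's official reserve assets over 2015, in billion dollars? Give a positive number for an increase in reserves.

154.0

Official reserve transactions balance = -(225.1 + (-29.0) + (-42.1)) = -154.0
An accumulation of reserves is recorded as a debit (negative entry), so the change in the stock of reserves is the negative of that balance.
Change in official reserves = -(-154.0) = 154.0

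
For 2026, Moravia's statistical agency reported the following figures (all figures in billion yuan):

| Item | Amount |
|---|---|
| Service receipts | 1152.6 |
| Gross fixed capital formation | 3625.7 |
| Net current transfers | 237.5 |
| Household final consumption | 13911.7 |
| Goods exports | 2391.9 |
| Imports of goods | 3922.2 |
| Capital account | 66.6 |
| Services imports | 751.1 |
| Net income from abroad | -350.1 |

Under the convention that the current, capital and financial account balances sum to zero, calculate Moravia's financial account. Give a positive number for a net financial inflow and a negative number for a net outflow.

1174.8

Goods balance = 2391.9 - 3922.2 = -1530.3
Services balance = 1152.6 - 751.1 = 401.5
Trade balance (goods + services) = -1530.3 + 401.5 = -1128.8
Net primary income = -350.1
Net secondary income = 237.5
Current account = -1128.8 + (-350.1) + 237.5 = -1241.4
Financial account = -(-1241.4 + 66.6) = 1174.8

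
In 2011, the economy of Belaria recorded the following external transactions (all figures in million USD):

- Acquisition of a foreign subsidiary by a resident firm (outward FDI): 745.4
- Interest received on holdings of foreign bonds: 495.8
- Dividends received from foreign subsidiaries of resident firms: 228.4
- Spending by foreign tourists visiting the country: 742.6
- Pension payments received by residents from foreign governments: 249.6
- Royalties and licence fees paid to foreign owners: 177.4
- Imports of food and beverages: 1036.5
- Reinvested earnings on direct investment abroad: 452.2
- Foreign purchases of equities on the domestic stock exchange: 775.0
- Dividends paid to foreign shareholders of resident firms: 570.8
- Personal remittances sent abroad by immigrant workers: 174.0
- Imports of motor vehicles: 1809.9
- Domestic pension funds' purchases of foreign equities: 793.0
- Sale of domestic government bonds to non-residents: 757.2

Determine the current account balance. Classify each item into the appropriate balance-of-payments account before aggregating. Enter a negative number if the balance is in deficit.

-1600.0

Goods: -1036.5 - 1809.9 = -2846.4
Services: 742.6 - 177.4 = 565.2
Primary income: 495.8 - 570.8 + 452.2 + 228.4 = 605.6
Secondary income: 249.6 - 174.0 = 75.6
Current account = (-2846.4) + 565.2 + 605.6 + 75.6 = -1600.0
(Excluded from the current account — financial account: acquisition of a foreign subsidiary by a resident firm (outward FDI) 745.4, foreign purchases of equities on the domestic stock exchange 775.0, domestic pension funds' purchases of foreign equities 793.0, sale of domestic government bonds to non-residents 757.2.)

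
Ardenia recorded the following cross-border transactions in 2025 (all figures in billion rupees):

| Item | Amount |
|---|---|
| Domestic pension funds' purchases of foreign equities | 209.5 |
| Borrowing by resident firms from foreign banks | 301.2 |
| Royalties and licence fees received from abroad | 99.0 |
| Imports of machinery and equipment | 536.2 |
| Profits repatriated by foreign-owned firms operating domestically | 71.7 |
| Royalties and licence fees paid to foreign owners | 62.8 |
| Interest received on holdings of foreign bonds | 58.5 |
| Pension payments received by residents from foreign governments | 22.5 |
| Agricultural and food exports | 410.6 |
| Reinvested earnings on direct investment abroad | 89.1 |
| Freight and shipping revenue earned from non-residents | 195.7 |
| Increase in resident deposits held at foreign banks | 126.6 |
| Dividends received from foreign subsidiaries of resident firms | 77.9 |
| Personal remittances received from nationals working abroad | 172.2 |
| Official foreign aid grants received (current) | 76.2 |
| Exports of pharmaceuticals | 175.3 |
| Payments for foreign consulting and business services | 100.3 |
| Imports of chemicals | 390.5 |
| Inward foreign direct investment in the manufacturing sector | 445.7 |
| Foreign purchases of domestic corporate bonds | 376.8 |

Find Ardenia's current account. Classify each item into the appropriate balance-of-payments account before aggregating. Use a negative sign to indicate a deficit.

215.5

Goods: 410.6 - 390.5 + 175.3 - 536.2 = -340.8
Services: -100.3 - 62.8 + 195.7 + 99.0 = 131.6
Primary income: 89.1 - 71.7 + 58.5 + 77.9 = 153.8
Secondary income: 76.2 + 172.2 + 22.5 = 270.9
Current account = (-340.8) + 131.6 + 153.8 + 270.9 = 215.5
(Excluded from the current account — financial account: domestic pension funds' purchases of foreign equities 209.5, borrowing by resident firms from foreign banks 301.2, increase in resident deposits held at foreign banks 126.6, inward foreign direct investment in the manufacturing sector 445.7, foreign purchases of domestic corporate bonds 376.8.)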